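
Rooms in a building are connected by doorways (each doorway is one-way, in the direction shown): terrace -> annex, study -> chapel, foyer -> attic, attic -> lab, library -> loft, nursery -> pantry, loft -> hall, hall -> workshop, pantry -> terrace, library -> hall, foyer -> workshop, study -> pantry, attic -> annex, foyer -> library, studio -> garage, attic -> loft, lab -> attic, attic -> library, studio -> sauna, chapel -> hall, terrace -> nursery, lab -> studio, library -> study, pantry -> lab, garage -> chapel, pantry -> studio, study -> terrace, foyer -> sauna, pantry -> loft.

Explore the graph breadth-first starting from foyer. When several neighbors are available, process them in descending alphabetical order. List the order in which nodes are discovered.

foyer → workshop → sauna → library → attic → study → loft → hall → lab → annex → terrace → pantry → chapel → studio → nursery → garage

Visit foyer; enqueue workshop, sauna, library, attic → queue [workshop, sauna, library, attic]
Visit workshop → queue [sauna, library, attic]
Visit sauna → queue [library, attic]
Visit library; enqueue study, loft, hall → queue [attic, study, loft, hall]
Visit attic; enqueue lab, annex → queue [study, loft, hall, lab, annex]
Visit study; enqueue terrace, pantry, chapel → queue [loft, hall, lab, annex, terrace, pantry, chapel]
Visit loft → queue [hall, lab, annex, terrace, pantry, chapel]
Visit hall → queue [lab, annex, terrace, pantry, chapel]
Visit lab; enqueue studio → queue [annex, terrace, pantry, chapel, studio]
Visit annex → queue [terrace, pantry, chapel, studio]
Visit terrace; enqueue nursery → queue [pantry, chapel, studio, nursery]
Visit pantry → queue [chapel, studio, nursery]
Visit chapel → queue [studio, nursery]
Visit studio; enqueue garage → queue [nursery, garage]
Visit nursery → queue [garage]
Visit garage → queue []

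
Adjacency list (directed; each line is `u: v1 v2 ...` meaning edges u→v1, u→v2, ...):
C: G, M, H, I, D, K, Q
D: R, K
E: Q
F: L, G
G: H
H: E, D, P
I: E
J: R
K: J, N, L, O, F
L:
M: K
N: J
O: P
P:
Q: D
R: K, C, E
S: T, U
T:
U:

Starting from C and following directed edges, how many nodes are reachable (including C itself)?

BFS from C visits: C, D, G, H, I, K, M, Q, R, E, P, F, J, L, N, O
Reachable nodes: 16 of 19 total.

16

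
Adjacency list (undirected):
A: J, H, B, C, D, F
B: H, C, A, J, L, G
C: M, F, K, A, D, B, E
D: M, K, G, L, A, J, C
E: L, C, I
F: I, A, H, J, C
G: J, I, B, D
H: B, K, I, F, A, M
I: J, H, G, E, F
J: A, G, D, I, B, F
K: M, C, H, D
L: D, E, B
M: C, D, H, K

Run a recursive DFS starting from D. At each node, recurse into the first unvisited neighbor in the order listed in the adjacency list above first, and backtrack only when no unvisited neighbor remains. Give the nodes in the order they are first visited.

Visit D
D → M
M → C
C → F
F → I
I → J
J → A
A → H
H → B
B → L
L → E
B → G
H → K

D, M, C, F, I, J, A, H, B, L, E, G, K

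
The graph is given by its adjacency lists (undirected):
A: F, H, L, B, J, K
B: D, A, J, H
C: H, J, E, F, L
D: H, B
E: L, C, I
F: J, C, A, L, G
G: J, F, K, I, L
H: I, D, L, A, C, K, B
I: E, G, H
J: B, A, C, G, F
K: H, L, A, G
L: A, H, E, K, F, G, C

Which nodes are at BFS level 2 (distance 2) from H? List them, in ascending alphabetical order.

Level 0: H
Level 1: A, B, C, D, I, K, L
Level 2: E, F, G, J

E, F, G, J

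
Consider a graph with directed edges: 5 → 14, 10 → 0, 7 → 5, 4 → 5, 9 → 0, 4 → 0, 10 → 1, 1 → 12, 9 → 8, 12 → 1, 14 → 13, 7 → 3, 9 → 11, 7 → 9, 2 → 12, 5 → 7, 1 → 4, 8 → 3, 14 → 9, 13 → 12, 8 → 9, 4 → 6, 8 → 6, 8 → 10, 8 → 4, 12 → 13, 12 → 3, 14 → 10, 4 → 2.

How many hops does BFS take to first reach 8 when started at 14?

Level 0: 14
Level 1: 9, 10, 13
Level 2: 0, 1, 8, 11, 12
Level 3: 3, 4, 6
Level 4: 2, 5
Level 5: 7
8 first appears at level 2.

2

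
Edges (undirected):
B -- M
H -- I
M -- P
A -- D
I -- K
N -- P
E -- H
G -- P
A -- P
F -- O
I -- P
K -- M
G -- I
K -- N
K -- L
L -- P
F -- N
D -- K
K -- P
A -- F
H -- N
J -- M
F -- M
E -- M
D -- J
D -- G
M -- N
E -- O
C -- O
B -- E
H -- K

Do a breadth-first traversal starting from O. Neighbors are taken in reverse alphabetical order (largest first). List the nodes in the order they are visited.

Visit O; enqueue F, E, C → queue [F, E, C]
Visit F; enqueue N, M, A → queue [E, C, N, M, A]
Visit E; enqueue H, B → queue [C, N, M, A, H, B]
Visit C → queue [N, M, A, H, B]
Visit N; enqueue P, K → queue [M, A, H, B, P, K]
Visit M; enqueue J → queue [A, H, B, P, K, J]
Visit A; enqueue D → queue [H, B, P, K, J, D]
Visit H; enqueue I → queue [B, P, K, J, D, I]
Visit B → queue [P, K, J, D, I]
Visit P; enqueue L, G → queue [K, J, D, I, L, G]
Visit K → queue [J, D, I, L, G]
Visit J → queue [D, I, L, G]
Visit D → queue [I, L, G]
Visit I → queue [L, G]
Visit L → queue [G]
Visit G → queue []

O F E C N M A H B P K J D I L G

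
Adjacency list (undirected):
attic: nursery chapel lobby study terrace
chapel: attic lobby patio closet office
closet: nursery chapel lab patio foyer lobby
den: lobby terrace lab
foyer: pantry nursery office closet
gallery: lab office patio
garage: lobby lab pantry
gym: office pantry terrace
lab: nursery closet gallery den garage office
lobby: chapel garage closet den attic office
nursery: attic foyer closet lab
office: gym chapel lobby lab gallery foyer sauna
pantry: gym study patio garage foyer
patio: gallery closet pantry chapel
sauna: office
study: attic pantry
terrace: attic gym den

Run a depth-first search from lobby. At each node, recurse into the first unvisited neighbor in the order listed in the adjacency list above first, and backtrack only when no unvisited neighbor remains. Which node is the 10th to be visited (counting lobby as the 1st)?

closet

Visit lobby
lobby → chapel
chapel → attic
attic → nursery
nursery → foyer
foyer → pantry
pantry → gym
gym → office
office → lab
lab → closet
closet → patio
patio → gallery
lab → den
den → terrace
lab → garage
office → sauna
pantry → study

Visit order: lobby, chapel, attic, nursery, foyer, pantry, gym, office, lab, closet, patio, gallery, den, terrace, garage, sauna, study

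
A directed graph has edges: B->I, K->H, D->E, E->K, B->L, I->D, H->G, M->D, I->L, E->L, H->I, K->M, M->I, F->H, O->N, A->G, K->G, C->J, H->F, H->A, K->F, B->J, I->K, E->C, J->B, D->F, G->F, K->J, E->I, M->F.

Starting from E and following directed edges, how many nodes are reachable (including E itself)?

13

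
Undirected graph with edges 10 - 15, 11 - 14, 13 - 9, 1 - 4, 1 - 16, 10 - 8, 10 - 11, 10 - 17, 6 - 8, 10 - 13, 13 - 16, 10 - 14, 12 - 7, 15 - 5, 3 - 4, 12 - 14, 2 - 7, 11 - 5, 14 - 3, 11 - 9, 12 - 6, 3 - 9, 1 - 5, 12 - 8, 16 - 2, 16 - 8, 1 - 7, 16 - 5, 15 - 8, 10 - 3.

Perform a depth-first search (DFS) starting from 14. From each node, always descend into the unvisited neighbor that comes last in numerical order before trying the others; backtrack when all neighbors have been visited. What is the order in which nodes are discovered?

14 12 8 16 13 10 17 15 5 11 9 3 4 1 7 2 6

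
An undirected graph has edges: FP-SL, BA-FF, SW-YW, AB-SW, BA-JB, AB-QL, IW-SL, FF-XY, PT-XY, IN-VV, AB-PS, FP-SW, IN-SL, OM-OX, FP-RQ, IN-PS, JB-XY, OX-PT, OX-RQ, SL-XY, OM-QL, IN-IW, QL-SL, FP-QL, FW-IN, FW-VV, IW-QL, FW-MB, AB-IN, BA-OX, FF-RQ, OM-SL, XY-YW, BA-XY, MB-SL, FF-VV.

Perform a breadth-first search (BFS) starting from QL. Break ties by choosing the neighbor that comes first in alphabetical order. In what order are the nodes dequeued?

Visit QL; enqueue AB, FP, IW, OM, SL → queue [AB, FP, IW, OM, SL]
Visit AB; enqueue IN, PS, SW → queue [FP, IW, OM, SL, IN, PS, SW]
Visit FP; enqueue RQ → queue [IW, OM, SL, IN, PS, SW, RQ]
Visit IW → queue [OM, SL, IN, PS, SW, RQ]
Visit OM; enqueue OX → queue [SL, IN, PS, SW, RQ, OX]
Visit SL; enqueue MB, XY → queue [IN, PS, SW, RQ, OX, MB, XY]
Visit IN; enqueue FW, VV → queue [PS, SW, RQ, OX, MB, XY, FW, VV]
Visit PS → queue [SW, RQ, OX, MB, XY, FW, VV]
Visit SW; enqueue YW → queue [RQ, OX, MB, XY, FW, VV, YW]
Visit RQ; enqueue FF → queue [OX, MB, XY, FW, VV, YW, FF]
Visit OX; enqueue BA, PT → queue [MB, XY, FW, VV, YW, FF, BA, PT]
Visit MB → queue [XY, FW, VV, YW, FF, BA, PT]
Visit XY; enqueue JB → queue [FW, VV, YW, FF, BA, PT, JB]
Visit FW → queue [VV, YW, FF, BA, PT, JB]
Visit VV → queue [YW, FF, BA, PT, JB]
Visit YW → queue [FF, BA, PT, JB]
Visit FF → queue [BA, PT, JB]
Visit BA → queue [PT, JB]
Visit PT → queue [JB]
Visit JB → queue []

QL → AB → FP → IW → OM → SL → IN → PS → SW → RQ → OX → MB → XY → FW → VV → YW → FF → BA → PT → JB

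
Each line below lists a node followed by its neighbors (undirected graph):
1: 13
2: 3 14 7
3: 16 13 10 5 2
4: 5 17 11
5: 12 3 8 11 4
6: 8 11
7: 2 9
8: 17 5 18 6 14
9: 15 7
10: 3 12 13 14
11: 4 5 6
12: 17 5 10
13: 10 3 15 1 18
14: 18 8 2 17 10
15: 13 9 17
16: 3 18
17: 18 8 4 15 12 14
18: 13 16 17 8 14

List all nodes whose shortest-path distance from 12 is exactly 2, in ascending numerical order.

3, 4, 8, 11, 13, 14, 15, 18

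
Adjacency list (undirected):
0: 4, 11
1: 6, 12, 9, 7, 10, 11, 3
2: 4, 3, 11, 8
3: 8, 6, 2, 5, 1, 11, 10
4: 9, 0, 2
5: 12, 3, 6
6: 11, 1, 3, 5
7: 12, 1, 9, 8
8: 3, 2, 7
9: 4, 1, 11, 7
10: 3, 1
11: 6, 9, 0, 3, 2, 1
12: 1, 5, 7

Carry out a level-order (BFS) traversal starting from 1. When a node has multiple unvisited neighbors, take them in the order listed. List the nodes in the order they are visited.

1, 6, 12, 9, 7, 10, 11, 3, 5, 4, 8, 0, 2

Visit 1; enqueue 6, 12, 9, 7, 10, 11, 3 → queue [6, 12, 9, 7, 10, 11, 3]
Visit 6; enqueue 5 → queue [12, 9, 7, 10, 11, 3, 5]
Visit 12 → queue [9, 7, 10, 11, 3, 5]
Visit 9; enqueue 4 → queue [7, 10, 11, 3, 5, 4]
Visit 7; enqueue 8 → queue [10, 11, 3, 5, 4, 8]
Visit 10 → queue [11, 3, 5, 4, 8]
Visit 11; enqueue 0, 2 → queue [3, 5, 4, 8, 0, 2]
Visit 3 → queue [5, 4, 8, 0, 2]
Visit 5 → queue [4, 8, 0, 2]
Visit 4 → queue [8, 0, 2]
Visit 8 → queue [0, 2]
Visit 0 → queue [2]
Visit 2 → queue []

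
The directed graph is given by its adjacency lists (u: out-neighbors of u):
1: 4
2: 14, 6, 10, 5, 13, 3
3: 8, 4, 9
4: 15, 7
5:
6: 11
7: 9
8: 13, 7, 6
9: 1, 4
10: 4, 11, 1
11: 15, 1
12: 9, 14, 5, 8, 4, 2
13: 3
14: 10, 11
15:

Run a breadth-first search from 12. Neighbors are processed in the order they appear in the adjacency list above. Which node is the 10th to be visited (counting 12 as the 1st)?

11

Visit 12; enqueue 9, 14, 5, 8, 4, 2 → queue [9, 14, 5, 8, 4, 2]
Visit 9; enqueue 1 → queue [14, 5, 8, 4, 2, 1]
Visit 14; enqueue 10, 11 → queue [5, 8, 4, 2, 1, 10, 11]
Visit 5 → queue [8, 4, 2, 1, 10, 11]
Visit 8; enqueue 13, 7, 6 → queue [4, 2, 1, 10, 11, 13, 7, 6]
Visit 4; enqueue 15 → queue [2, 1, 10, 11, 13, 7, 6, 15]
Visit 2; enqueue 3 → queue [1, 10, 11, 13, 7, 6, 15, 3]
Visit 1 → queue [10, 11, 13, 7, 6, 15, 3]
Visit 10 → queue [11, 13, 7, 6, 15, 3]
Visit 11 → queue [13, 7, 6, 15, 3]
Visit 13 → queue [7, 6, 15, 3]
Visit 7 → queue [6, 15, 3]
Visit 6 → queue [15, 3]
Visit 15 → queue [3]
Visit 3 → queue []

Visit order: 12, 9, 14, 5, 8, 4, 2, 1, 10, 11, 13, 7, 6, 15, 3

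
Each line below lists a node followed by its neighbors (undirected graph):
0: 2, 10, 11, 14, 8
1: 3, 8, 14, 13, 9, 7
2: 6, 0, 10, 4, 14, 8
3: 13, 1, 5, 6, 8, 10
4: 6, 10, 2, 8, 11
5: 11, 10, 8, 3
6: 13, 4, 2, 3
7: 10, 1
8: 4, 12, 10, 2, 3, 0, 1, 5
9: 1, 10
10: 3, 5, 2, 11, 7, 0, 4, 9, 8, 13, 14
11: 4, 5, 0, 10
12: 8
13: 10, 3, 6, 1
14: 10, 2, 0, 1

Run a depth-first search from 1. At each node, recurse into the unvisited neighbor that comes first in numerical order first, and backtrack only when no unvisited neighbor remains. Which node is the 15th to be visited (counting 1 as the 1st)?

Visit 1
1 → 3
3 → 5
5 → 8
8 → 0
0 → 2
2 → 4
4 → 6
6 → 13
13 → 10
10 → 7
10 → 9
10 → 11
10 → 14
8 → 12

Visit order: 1, 3, 5, 8, 0, 2, 4, 6, 13, 10, 7, 9, 11, 14, 12

12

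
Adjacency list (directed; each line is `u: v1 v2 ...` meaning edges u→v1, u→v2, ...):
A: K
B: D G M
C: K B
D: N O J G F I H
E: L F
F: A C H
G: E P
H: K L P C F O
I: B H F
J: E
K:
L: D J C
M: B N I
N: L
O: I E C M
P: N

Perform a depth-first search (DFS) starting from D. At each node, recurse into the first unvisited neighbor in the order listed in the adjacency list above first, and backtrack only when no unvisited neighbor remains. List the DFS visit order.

D N L J E F A K C B G P M I H O

Visit D
D → N
N → L
L → J
J → E
E → F
F → A
A → K
F → C
C → B
B → G
G → P
B → M
M → I
I → H
H → O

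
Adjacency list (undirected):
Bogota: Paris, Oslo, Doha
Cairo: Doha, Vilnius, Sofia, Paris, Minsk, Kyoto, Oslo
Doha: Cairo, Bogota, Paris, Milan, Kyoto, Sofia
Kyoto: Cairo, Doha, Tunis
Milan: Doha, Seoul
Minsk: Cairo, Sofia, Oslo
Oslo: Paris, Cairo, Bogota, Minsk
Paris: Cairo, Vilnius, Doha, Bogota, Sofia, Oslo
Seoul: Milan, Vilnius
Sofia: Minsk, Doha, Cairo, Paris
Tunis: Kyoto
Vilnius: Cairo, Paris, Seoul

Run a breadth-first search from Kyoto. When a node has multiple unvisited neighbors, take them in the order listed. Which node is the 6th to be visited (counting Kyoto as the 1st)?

Visit Kyoto; enqueue Cairo, Doha, Tunis → queue [Cairo, Doha, Tunis]
Visit Cairo; enqueue Vilnius, Sofia, Paris, Minsk, Oslo → queue [Doha, Tunis, Vilnius, Sofia, Paris, Minsk, Oslo]
Visit Doha; enqueue Bogota, Milan → queue [Tunis, Vilnius, Sofia, Paris, Minsk, Oslo, Bogota, Milan]
Visit Tunis → queue [Vilnius, Sofia, Paris, Minsk, Oslo, Bogota, Milan]
Visit Vilnius; enqueue Seoul → queue [Sofia, Paris, Minsk, Oslo, Bogota, Milan, Seoul]
Visit Sofia → queue [Paris, Minsk, Oslo, Bogota, Milan, Seoul]
Visit Paris → queue [Minsk, Oslo, Bogota, Milan, Seoul]
Visit Minsk → queue [Oslo, Bogota, Milan, Seoul]
Visit Oslo → queue [Bogota, Milan, Seoul]
Visit Bogota → queue [Milan, Seoul]
Visit Milan → queue [Seoul]
Visit Seoul → queue []

Visit order: Kyoto, Cairo, Doha, Tunis, Vilnius, Sofia, Paris, Minsk, Oslo, Bogota, Milan, Seoul

Sofia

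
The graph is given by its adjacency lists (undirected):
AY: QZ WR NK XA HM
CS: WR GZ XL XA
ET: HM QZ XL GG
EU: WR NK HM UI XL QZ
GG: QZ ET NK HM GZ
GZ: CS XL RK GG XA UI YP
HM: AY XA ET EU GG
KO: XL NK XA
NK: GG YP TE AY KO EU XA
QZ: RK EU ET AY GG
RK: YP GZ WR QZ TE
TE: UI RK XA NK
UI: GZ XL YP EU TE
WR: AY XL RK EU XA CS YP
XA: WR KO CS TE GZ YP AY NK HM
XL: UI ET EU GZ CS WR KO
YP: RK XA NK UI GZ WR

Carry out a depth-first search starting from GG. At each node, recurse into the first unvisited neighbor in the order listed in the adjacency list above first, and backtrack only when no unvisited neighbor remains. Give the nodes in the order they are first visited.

Visit GG
GG → QZ
QZ → RK
RK → YP
YP → XA
XA → WR
WR → AY
AY → NK
NK → TE
TE → UI
UI → GZ
GZ → CS
CS → XL
XL → ET
ET → HM
HM → EU
XL → KO

GG -> QZ -> RK -> YP -> XA -> WR -> AY -> NK -> TE -> UI -> GZ -> CS -> XL -> ET -> HM -> EU -> KO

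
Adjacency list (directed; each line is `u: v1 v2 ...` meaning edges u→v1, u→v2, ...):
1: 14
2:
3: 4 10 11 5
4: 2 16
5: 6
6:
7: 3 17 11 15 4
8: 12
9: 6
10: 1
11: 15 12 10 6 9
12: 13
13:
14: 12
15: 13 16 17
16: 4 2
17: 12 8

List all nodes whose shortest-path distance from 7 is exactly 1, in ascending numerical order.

Level 0: 7
Level 1: 3, 4, 11, 15, 17
Level 2: 2, 5, 6, 8, 9, 10, 12, 13, 16
Level 3: 1
Level 4: 14

3, 4, 11, 15, 17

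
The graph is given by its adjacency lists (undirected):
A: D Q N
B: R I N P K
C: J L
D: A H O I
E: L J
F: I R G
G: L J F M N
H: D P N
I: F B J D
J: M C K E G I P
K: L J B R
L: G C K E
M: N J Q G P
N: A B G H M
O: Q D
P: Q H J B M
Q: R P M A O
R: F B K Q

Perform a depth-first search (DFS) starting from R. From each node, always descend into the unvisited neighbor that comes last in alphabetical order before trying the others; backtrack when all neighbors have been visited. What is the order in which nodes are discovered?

Visit R
R → Q
Q → P
P → M
M → N
N → H
H → D
D → O
D → I
I → J
J → K
K → L
L → G
G → F
L → E
L → C
K → B
D → A

R -> Q -> P -> M -> N -> H -> D -> O -> I -> J -> K -> L -> G -> F -> E -> C -> B -> A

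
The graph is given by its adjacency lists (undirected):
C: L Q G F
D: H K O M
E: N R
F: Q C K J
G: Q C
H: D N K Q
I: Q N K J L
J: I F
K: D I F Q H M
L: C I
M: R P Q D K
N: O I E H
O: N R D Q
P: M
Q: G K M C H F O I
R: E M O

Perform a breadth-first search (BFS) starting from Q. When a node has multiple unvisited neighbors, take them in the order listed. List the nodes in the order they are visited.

Q, G, K, M, C, H, F, O, I, D, R, P, L, N, J, E

Visit Q; enqueue G, K, M, C, H, F, O, I → queue [G, K, M, C, H, F, O, I]
Visit G → queue [K, M, C, H, F, O, I]
Visit K; enqueue D → queue [M, C, H, F, O, I, D]
Visit M; enqueue R, P → queue [C, H, F, O, I, D, R, P]
Visit C; enqueue L → queue [H, F, O, I, D, R, P, L]
Visit H; enqueue N → queue [F, O, I, D, R, P, L, N]
Visit F; enqueue J → queue [O, I, D, R, P, L, N, J]
Visit O → queue [I, D, R, P, L, N, J]
Visit I → queue [D, R, P, L, N, J]
Visit D → queue [R, P, L, N, J]
Visit R; enqueue E → queue [P, L, N, J, E]
Visit P → queue [L, N, J, E]
Visit L → queue [N, J, E]
Visit N → queue [J, E]
Visit J → queue [E]
Visit E → queue []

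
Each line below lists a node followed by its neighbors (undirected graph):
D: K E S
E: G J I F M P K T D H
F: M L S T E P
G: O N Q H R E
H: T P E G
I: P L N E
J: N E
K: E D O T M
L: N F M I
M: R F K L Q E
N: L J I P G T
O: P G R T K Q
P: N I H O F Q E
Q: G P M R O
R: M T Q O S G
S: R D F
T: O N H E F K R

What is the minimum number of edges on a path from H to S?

3

Level 0: H
Level 1: E, G, P, T
Level 2: D, F, I, J, K, M, N, O, Q, R
Level 3: L, S
S first appears at level 3.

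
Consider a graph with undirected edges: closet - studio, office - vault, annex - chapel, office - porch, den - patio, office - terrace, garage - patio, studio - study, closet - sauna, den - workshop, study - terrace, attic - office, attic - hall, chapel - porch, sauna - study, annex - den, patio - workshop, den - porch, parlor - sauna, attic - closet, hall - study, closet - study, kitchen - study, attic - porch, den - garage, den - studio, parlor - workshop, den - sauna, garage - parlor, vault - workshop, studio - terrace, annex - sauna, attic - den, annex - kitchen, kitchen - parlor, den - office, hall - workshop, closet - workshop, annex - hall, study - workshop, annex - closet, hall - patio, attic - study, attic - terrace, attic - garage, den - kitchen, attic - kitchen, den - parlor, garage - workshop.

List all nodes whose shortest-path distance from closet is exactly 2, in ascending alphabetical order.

Level 0: closet
Level 1: annex, attic, sauna, studio, study, workshop
Level 2: chapel, den, garage, hall, kitchen, office, parlor, patio, porch, terrace, vault

chapel, den, garage, hall, kitchen, office, parlor, patio, porch, terrace, vault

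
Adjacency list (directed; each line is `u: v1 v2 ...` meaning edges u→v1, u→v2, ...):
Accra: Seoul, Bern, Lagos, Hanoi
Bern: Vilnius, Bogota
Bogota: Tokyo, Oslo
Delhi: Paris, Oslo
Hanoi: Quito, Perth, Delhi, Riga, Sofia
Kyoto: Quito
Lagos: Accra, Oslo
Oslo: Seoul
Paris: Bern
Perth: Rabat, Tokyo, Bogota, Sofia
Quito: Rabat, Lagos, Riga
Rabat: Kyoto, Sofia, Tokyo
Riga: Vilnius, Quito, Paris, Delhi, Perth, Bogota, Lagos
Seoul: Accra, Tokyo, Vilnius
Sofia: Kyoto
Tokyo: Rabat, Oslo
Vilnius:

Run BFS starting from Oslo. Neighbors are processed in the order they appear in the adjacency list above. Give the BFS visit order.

Oslo, Seoul, Accra, Tokyo, Vilnius, Bern, Lagos, Hanoi, Rabat, Bogota, Quito, Perth, Delhi, Riga, Sofia, Kyoto, Paris

Visit Oslo; enqueue Seoul → queue [Seoul]
Visit Seoul; enqueue Accra, Tokyo, Vilnius → queue [Accra, Tokyo, Vilnius]
Visit Accra; enqueue Bern, Lagos, Hanoi → queue [Tokyo, Vilnius, Bern, Lagos, Hanoi]
Visit Tokyo; enqueue Rabat → queue [Vilnius, Bern, Lagos, Hanoi, Rabat]
Visit Vilnius → queue [Bern, Lagos, Hanoi, Rabat]
Visit Bern; enqueue Bogota → queue [Lagos, Hanoi, Rabat, Bogota]
Visit Lagos → queue [Hanoi, Rabat, Bogota]
Visit Hanoi; enqueue Quito, Perth, Delhi, Riga, Sofia → queue [Rabat, Bogota, Quito, Perth, Delhi, Riga, Sofia]
Visit Rabat; enqueue Kyoto → queue [Bogota, Quito, Perth, Delhi, Riga, Sofia, Kyoto]
Visit Bogota → queue [Quito, Perth, Delhi, Riga, Sofia, Kyoto]
Visit Quito → queue [Perth, Delhi, Riga, Sofia, Kyoto]
Visit Perth → queue [Delhi, Riga, Sofia, Kyoto]
Visit Delhi; enqueue Paris → queue [Riga, Sofia, Kyoto, Paris]
Visit Riga → queue [Sofia, Kyoto, Paris]
Visit Sofia → queue [Kyoto, Paris]
Visit Kyoto → queue [Paris]
Visit Paris → queue []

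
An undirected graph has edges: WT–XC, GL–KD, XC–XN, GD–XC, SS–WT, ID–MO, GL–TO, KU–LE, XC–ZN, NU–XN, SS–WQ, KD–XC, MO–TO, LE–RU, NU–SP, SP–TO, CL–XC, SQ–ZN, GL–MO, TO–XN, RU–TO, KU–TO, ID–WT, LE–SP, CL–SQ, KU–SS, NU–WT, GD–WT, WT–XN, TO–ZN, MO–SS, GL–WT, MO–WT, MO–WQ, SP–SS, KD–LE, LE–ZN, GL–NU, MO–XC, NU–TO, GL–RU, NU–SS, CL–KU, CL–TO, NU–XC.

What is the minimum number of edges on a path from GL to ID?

2

Level 0: GL
Level 1: KD, MO, NU, RU, TO, WT
Level 2: CL, GD, ID, KU, LE, SP, SS, WQ, XC, XN, ZN
Level 3: SQ
ID first appears at level 2.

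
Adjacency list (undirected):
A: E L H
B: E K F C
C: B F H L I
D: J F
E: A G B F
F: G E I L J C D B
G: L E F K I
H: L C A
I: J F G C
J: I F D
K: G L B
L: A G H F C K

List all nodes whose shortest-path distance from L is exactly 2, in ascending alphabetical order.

B, D, E, I, J

Level 0: L
Level 1: A, C, F, G, H, K
Level 2: B, D, E, I, J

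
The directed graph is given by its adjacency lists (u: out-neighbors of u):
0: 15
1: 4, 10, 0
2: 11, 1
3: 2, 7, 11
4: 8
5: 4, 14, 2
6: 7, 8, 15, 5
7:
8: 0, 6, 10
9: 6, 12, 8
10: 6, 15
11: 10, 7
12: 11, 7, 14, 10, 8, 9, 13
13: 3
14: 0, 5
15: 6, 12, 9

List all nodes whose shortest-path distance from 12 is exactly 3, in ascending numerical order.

Level 0: 12
Level 1: 7, 8, 9, 10, 11, 13, 14
Level 2: 0, 3, 5, 6, 15
Level 3: 2, 4
Level 4: 1

2, 4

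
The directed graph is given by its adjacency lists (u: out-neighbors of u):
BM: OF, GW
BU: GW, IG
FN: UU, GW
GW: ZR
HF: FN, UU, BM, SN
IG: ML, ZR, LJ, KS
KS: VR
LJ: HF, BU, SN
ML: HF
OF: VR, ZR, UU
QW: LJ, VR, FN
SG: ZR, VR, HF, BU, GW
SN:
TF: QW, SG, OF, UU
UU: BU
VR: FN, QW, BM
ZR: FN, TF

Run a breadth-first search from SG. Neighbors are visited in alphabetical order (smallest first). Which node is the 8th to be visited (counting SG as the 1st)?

BM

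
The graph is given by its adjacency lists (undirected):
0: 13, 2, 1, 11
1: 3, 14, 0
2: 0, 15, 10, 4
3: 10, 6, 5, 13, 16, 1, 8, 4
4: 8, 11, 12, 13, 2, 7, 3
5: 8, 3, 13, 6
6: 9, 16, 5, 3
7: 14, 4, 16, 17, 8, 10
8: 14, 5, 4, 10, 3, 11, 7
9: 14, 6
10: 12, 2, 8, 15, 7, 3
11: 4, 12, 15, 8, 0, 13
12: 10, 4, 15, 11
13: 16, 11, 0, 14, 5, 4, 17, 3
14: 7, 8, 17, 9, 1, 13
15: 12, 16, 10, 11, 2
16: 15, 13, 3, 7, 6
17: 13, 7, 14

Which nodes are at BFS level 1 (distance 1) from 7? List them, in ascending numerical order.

4, 8, 10, 14, 16, 17

Level 0: 7
Level 1: 4, 8, 10, 14, 16, 17
Level 2: 1, 2, 3, 5, 6, 9, 11, 12, 13, 15
Level 3: 0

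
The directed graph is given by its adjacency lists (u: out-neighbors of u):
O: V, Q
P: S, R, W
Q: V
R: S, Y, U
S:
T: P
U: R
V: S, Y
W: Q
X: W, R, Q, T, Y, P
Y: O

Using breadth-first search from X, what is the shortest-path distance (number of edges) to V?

Level 0: X
Level 1: P, Q, R, T, W, Y
Level 2: O, S, U, V
V first appears at level 2.

2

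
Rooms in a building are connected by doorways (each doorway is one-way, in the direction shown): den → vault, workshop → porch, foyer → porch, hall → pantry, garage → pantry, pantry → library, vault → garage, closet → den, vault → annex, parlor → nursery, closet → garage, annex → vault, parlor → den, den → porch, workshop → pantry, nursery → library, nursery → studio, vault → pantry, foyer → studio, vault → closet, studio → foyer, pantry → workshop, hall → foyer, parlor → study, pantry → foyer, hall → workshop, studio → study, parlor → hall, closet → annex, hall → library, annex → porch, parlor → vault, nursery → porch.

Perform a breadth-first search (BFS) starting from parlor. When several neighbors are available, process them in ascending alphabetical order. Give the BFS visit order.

parlor -> den -> hall -> nursery -> study -> vault -> porch -> foyer -> library -> pantry -> workshop -> studio -> annex -> closet -> garage

Visit parlor; enqueue den, hall, nursery, study, vault → queue [den, hall, nursery, study, vault]
Visit den; enqueue porch → queue [hall, nursery, study, vault, porch]
Visit hall; enqueue foyer, library, pantry, workshop → queue [nursery, study, vault, porch, foyer, library, pantry, workshop]
Visit nursery; enqueue studio → queue [study, vault, porch, foyer, library, pantry, workshop, studio]
Visit study → queue [vault, porch, foyer, library, pantry, workshop, studio]
Visit vault; enqueue annex, closet, garage → queue [porch, foyer, library, pantry, workshop, studio, annex, closet, garage]
Visit porch → queue [foyer, library, pantry, workshop, studio, annex, closet, garage]
Visit foyer → queue [library, pantry, workshop, studio, annex, closet, garage]
Visit library → queue [pantry, workshop, studio, annex, closet, garage]
Visit pantry → queue [workshop, studio, annex, closet, garage]
Visit workshop → queue [studio, annex, closet, garage]
Visit studio → queue [annex, closet, garage]
Visit annex → queue [closet, garage]
Visit closet → queue [garage]
Visit garage → queue []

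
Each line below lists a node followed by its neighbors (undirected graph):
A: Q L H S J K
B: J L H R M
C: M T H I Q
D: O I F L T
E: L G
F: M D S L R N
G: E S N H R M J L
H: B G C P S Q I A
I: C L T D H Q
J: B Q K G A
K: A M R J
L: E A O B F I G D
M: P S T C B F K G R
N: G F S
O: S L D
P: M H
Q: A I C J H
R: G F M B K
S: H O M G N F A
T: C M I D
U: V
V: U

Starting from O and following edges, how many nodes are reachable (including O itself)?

BFS from O visits: O, D, L, S, F, I, T, A, B, E, G, H, M, N, R, C, Q, J, K, P
Reachable nodes: 20 of 22 total.

20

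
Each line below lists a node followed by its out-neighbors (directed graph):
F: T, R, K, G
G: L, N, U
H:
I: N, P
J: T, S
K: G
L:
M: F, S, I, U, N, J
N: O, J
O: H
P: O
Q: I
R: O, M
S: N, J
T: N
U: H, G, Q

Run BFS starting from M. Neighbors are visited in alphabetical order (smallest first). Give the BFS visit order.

M F I J N S U G K R T P O H Q L

Visit M; enqueue F, I, J, N, S, U → queue [F, I, J, N, S, U]
Visit F; enqueue G, K, R, T → queue [I, J, N, S, U, G, K, R, T]
Visit I; enqueue P → queue [J, N, S, U, G, K, R, T, P]
Visit J → queue [N, S, U, G, K, R, T, P]
Visit N; enqueue O → queue [S, U, G, K, R, T, P, O]
Visit S → queue [U, G, K, R, T, P, O]
Visit U; enqueue H, Q → queue [G, K, R, T, P, O, H, Q]
Visit G; enqueue L → queue [K, R, T, P, O, H, Q, L]
Visit K → queue [R, T, P, O, H, Q, L]
Visit R → queue [T, P, O, H, Q, L]
Visit T → queue [P, O, H, Q, L]
Visit P → queue [O, H, Q, L]
Visit O → queue [H, Q, L]
Visit H → queue [Q, L]
Visit Q → queue [L]
Visit L → queue []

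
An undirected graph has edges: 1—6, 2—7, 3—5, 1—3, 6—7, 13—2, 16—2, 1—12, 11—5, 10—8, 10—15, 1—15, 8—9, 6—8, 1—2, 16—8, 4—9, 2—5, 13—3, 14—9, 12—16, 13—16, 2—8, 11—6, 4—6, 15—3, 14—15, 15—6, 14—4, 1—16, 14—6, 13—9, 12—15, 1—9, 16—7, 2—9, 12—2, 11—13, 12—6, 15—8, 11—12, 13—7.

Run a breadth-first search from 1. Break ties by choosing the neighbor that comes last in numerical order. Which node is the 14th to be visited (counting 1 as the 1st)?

Visit 1; enqueue 16, 15, 12, 9, 6, 3, 2 → queue [16, 15, 12, 9, 6, 3, 2]
Visit 16; enqueue 13, 8, 7 → queue [15, 12, 9, 6, 3, 2, 13, 8, 7]
Visit 15; enqueue 14, 10 → queue [12, 9, 6, 3, 2, 13, 8, 7, 14, 10]
Visit 12; enqueue 11 → queue [9, 6, 3, 2, 13, 8, 7, 14, 10, 11]
Visit 9; enqueue 4 → queue [6, 3, 2, 13, 8, 7, 14, 10, 11, 4]
Visit 6 → queue [3, 2, 13, 8, 7, 14, 10, 11, 4]
Visit 3; enqueue 5 → queue [2, 13, 8, 7, 14, 10, 11, 4, 5]
Visit 2 → queue [13, 8, 7, 14, 10, 11, 4, 5]
Visit 13 → queue [8, 7, 14, 10, 11, 4, 5]
Visit 8 → queue [7, 14, 10, 11, 4, 5]
Visit 7 → queue [14, 10, 11, 4, 5]
Visit 14 → queue [10, 11, 4, 5]
Visit 10 → queue [11, 4, 5]
Visit 11 → queue [4, 5]
Visit 4 → queue [5]
Visit 5 → queue []

Visit order: 1, 16, 15, 12, 9, 6, 3, 2, 13, 8, 7, 14, 10, 11, 4, 5

11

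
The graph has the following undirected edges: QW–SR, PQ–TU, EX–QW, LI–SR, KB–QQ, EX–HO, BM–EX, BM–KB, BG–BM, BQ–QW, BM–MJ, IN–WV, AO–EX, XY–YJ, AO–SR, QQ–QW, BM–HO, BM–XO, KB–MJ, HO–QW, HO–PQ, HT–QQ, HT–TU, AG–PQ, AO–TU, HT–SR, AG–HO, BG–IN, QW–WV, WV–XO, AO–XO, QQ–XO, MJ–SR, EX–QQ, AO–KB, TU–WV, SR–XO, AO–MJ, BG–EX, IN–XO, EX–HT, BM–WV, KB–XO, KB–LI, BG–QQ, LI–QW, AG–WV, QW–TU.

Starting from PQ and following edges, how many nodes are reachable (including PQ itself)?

BFS from PQ visits: PQ, TU, HO, AG, WV, QW, HT, AO, EX, BM, XO, IN, SR, QQ, LI, BQ, MJ, KB, BG
Reachable nodes: 19 of 21 total.

19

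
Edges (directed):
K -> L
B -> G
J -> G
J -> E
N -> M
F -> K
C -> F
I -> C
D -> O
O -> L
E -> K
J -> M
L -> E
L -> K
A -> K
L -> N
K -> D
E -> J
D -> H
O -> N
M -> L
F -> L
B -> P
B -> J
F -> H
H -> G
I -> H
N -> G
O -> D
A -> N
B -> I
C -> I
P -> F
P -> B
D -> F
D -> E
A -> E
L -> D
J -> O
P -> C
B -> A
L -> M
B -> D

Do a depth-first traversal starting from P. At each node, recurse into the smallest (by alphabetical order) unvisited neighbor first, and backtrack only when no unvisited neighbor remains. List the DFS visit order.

Visit P
P → B
B → A
A → E
E → J
J → G
J → M
M → L
L → D
D → F
F → H
F → K
D → O
O → N
B → I
I → C

P B A E J G M L D F H K O N I C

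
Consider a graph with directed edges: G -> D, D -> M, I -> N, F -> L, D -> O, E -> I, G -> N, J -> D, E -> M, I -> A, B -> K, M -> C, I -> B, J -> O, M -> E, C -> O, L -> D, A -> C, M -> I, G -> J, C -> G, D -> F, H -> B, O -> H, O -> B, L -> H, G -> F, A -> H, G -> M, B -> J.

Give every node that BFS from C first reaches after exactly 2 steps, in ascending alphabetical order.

B, D, F, H, J, M, N

Level 0: C
Level 1: G, O
Level 2: B, D, F, H, J, M, N
Level 3: E, I, K, L
Level 4: A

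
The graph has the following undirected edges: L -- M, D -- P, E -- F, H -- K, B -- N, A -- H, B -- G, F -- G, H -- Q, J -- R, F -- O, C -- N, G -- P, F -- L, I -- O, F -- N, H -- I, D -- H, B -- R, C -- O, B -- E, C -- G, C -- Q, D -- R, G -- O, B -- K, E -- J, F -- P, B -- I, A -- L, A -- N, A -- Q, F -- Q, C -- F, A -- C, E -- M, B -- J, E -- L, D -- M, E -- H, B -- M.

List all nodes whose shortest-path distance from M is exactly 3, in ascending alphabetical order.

C, O, Q

Level 0: M
Level 1: B, D, E, L
Level 2: A, F, G, H, I, J, K, N, P, R
Level 3: C, O, Q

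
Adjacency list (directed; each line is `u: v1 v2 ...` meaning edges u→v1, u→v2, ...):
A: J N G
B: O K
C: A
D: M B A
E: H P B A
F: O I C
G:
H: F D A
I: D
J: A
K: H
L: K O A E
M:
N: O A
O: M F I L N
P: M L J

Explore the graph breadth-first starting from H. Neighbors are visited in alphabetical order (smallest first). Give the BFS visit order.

Visit H; enqueue A, D, F → queue [A, D, F]
Visit A; enqueue G, J, N → queue [D, F, G, J, N]
Visit D; enqueue B, M → queue [F, G, J, N, B, M]
Visit F; enqueue C, I, O → queue [G, J, N, B, M, C, I, O]
Visit G → queue [J, N, B, M, C, I, O]
Visit J → queue [N, B, M, C, I, O]
Visit N → queue [B, M, C, I, O]
Visit B; enqueue K → queue [M, C, I, O, K]
Visit M → queue [C, I, O, K]
Visit C → queue [I, O, K]
Visit I → queue [O, K]
Visit O; enqueue L → queue [K, L]
Visit K → queue [L]
Visit L; enqueue E → queue [E]
Visit E; enqueue P → queue [P]
Visit P → queue []

H A D F G J N B M C I O K L E P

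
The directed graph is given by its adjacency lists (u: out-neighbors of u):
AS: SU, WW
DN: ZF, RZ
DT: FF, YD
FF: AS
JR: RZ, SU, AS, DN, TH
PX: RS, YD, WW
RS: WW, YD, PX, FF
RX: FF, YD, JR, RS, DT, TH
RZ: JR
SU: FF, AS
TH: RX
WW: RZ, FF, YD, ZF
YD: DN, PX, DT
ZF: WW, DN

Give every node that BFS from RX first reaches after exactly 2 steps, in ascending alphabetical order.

AS, DN, PX, RZ, SU, WW

Level 0: RX
Level 1: DT, FF, JR, RS, TH, YD
Level 2: AS, DN, PX, RZ, SU, WW
Level 3: ZF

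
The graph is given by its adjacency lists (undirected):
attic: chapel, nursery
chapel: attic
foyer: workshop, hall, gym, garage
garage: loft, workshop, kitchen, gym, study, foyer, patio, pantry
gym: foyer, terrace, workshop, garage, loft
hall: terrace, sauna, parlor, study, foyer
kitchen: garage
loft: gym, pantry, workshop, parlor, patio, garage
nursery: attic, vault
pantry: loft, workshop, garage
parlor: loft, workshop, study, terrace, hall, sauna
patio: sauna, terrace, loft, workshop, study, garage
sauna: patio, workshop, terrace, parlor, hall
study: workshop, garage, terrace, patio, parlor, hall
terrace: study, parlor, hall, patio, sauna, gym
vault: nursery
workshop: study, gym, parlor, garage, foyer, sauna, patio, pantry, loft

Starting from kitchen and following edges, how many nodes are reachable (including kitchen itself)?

13

BFS from kitchen visits: kitchen, garage, workshop, study, patio, pantry, loft, gym, foyer, sauna, parlor, terrace, hall
Reachable nodes: 13 of 17 total.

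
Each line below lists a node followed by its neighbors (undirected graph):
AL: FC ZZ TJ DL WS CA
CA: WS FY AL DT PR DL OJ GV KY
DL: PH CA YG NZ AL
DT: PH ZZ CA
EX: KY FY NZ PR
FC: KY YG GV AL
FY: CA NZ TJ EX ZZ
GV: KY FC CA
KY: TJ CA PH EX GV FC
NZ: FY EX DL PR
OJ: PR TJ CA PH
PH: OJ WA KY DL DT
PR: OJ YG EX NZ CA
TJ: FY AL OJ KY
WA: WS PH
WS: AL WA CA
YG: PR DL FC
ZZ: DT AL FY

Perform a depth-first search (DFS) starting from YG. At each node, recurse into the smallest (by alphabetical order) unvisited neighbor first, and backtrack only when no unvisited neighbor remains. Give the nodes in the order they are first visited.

Visit YG
YG → DL
DL → AL
AL → CA
CA → DT
DT → PH
PH → KY
KY → EX
EX → FY
FY → NZ
NZ → PR
PR → OJ
OJ → TJ
FY → ZZ
KY → FC
FC → GV
PH → WA
WA → WS

YG, DL, AL, CA, DT, PH, KY, EX, FY, NZ, PR, OJ, TJ, ZZ, FC, GV, WA, WS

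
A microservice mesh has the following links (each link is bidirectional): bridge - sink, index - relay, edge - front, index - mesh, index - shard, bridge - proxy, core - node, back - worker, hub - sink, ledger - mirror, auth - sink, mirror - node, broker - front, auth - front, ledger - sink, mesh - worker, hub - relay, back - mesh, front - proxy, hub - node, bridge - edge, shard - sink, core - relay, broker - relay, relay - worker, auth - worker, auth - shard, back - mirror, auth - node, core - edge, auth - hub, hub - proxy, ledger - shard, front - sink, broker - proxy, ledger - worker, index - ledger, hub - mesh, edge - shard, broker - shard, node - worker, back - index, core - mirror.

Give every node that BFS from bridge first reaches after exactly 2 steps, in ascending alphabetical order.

auth, broker, core, front, hub, ledger, shard

Level 0: bridge
Level 1: edge, proxy, sink
Level 2: auth, broker, core, front, hub, ledger, shard
Level 3: index, mesh, mirror, node, relay, worker
Level 4: back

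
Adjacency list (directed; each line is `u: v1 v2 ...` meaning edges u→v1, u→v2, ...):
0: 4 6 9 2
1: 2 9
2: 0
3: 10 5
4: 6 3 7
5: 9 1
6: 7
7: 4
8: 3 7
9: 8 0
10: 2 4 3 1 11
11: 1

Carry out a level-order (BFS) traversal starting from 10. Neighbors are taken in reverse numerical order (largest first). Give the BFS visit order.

10, 11, 4, 3, 2, 1, 7, 6, 5, 0, 9, 8

Visit 10; enqueue 11, 4, 3, 2, 1 → queue [11, 4, 3, 2, 1]
Visit 11 → queue [4, 3, 2, 1]
Visit 4; enqueue 7, 6 → queue [3, 2, 1, 7, 6]
Visit 3; enqueue 5 → queue [2, 1, 7, 6, 5]
Visit 2; enqueue 0 → queue [1, 7, 6, 5, 0]
Visit 1; enqueue 9 → queue [7, 6, 5, 0, 9]
Visit 7 → queue [6, 5, 0, 9]
Visit 6 → queue [5, 0, 9]
Visit 5 → queue [0, 9]
Visit 0 → queue [9]
Visit 9; enqueue 8 → queue [8]
Visit 8 → queue []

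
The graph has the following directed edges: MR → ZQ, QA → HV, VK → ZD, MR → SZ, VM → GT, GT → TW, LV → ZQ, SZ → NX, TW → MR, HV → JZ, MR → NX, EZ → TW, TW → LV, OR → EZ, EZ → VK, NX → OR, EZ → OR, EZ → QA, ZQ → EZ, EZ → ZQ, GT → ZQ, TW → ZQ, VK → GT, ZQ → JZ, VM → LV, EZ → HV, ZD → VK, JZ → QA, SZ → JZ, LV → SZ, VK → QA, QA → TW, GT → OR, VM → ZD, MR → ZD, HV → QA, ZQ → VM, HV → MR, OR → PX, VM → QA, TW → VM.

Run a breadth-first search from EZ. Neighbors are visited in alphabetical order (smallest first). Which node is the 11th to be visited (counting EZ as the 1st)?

Visit EZ; enqueue HV, OR, QA, TW, VK, ZQ → queue [HV, OR, QA, TW, VK, ZQ]
Visit HV; enqueue JZ, MR → queue [OR, QA, TW, VK, ZQ, JZ, MR]
Visit OR; enqueue PX → queue [QA, TW, VK, ZQ, JZ, MR, PX]
Visit QA → queue [TW, VK, ZQ, JZ, MR, PX]
Visit TW; enqueue LV, VM → queue [VK, ZQ, JZ, MR, PX, LV, VM]
Visit VK; enqueue GT, ZD → queue [ZQ, JZ, MR, PX, LV, VM, GT, ZD]
Visit ZQ → queue [JZ, MR, PX, LV, VM, GT, ZD]
Visit JZ → queue [MR, PX, LV, VM, GT, ZD]
Visit MR; enqueue NX, SZ → queue [PX, LV, VM, GT, ZD, NX, SZ]
Visit PX → queue [LV, VM, GT, ZD, NX, SZ]
Visit LV → queue [VM, GT, ZD, NX, SZ]
Visit VM → queue [GT, ZD, NX, SZ]
Visit GT → queue [ZD, NX, SZ]
Visit ZD → queue [NX, SZ]
Visit NX → queue [SZ]
Visit SZ → queue []

Visit order: EZ, HV, OR, QA, TW, VK, ZQ, JZ, MR, PX, LV, VM, GT, ZD, NX, SZ

LV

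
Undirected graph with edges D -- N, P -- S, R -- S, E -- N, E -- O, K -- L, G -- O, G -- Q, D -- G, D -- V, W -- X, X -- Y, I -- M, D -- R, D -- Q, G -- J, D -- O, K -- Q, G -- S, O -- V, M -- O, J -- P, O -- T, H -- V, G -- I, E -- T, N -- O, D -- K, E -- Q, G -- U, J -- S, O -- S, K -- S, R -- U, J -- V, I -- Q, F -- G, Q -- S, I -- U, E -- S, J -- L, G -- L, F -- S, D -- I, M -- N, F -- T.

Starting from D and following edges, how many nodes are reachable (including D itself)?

19

BFS from D visits: D, G, I, K, N, O, Q, R, V, F, J, L, S, U, M, E, T, H, P
Reachable nodes: 19 of 22 total.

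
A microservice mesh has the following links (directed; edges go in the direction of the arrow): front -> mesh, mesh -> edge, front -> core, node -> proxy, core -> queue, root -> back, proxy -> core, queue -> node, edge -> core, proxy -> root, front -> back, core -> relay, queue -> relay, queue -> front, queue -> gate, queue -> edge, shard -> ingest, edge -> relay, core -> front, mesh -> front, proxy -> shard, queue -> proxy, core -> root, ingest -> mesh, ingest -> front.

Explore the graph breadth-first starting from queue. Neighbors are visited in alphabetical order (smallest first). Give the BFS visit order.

Visit queue; enqueue edge, front, gate, node, proxy, relay → queue [edge, front, gate, node, proxy, relay]
Visit edge; enqueue core → queue [front, gate, node, proxy, relay, core]
Visit front; enqueue back, mesh → queue [gate, node, proxy, relay, core, back, mesh]
Visit gate → queue [node, proxy, relay, core, back, mesh]
Visit node → queue [proxy, relay, core, back, mesh]
Visit proxy; enqueue root, shard → queue [relay, core, back, mesh, root, shard]
Visit relay → queue [core, back, mesh, root, shard]
Visit core → queue [back, mesh, root, shard]
Visit back → queue [mesh, root, shard]
Visit mesh → queue [root, shard]
Visit root → queue [shard]
Visit shard; enqueue ingest → queue [ingest]
Visit ingest → queue []

queue → edge → front → gate → node → proxy → relay → core → back → mesh → root → shard → ingest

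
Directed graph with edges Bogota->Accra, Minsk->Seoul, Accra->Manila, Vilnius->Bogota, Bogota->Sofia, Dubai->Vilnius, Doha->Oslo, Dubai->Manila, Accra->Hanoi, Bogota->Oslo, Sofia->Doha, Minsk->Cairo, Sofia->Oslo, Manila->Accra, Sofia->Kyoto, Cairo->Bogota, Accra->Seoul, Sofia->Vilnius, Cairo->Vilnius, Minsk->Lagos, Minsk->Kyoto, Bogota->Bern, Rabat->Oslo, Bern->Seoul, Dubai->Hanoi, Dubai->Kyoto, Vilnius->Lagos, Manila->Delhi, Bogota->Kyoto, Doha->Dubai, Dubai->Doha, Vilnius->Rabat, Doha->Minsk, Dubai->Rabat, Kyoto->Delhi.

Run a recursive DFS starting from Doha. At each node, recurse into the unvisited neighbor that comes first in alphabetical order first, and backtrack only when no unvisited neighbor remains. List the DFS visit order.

Doha Dubai Hanoi Kyoto Delhi Manila Accra Seoul Rabat Oslo Vilnius Bogota Bern Sofia Lagos Minsk Cairo

Visit Doha
Doha → Dubai
Dubai → Hanoi
Dubai → Kyoto
Kyoto → Delhi
Dubai → Manila
Manila → Accra
Accra → Seoul
Dubai → Rabat
Rabat → Oslo
Dubai → Vilnius
Vilnius → Bogota
Bogota → Bern
Bogota → Sofia
Vilnius → Lagos
Doha → Minsk
Minsk → Cairo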